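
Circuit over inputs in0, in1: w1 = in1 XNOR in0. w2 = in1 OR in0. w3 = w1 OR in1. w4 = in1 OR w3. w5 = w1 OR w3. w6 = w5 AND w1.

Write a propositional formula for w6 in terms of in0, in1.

w1 = in1 XNOR in0
w3 = w1 OR in1 = (in1 XNOR in0) OR in1
w5 = w1 OR w3 = (in1 XNOR in0) OR ((in1 XNOR in0) OR in1)
w6 = w5 AND w1 = ((in1 XNOR in0) OR ((in1 XNOR in0) OR in1)) AND (in1 XNOR in0)

((in1 XNOR in0) OR ((in1 XNOR in0) OR in1)) AND (in1 XNOR in0)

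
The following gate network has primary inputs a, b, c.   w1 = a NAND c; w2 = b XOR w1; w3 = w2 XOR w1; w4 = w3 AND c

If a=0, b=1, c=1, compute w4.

1

w1 = 0 NAND 1 = 1
w2 = 1 XOR 1 = 0
w3 = 0 XOR 1 = 1
w4 = 1 AND 1 = 1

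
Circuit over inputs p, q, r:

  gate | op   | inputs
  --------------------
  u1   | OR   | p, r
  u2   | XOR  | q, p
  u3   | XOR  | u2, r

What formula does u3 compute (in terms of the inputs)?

(q XOR p) XOR r

u2 = q XOR p
u3 = u2 XOR r = (q XOR p) XOR r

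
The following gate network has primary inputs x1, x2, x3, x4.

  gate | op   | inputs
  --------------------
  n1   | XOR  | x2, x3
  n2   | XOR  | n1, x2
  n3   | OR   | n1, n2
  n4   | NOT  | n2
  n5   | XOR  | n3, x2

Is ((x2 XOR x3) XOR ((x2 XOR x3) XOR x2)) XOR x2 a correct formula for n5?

n1 = x2 XOR x3
n2 = n1 XOR x2 = (x2 XOR x3) XOR x2
n3 = n1 OR n2 = (x2 XOR x3) OR ((x2 XOR x3) XOR x2)
n5 = n3 XOR x2 = ((x2 XOR x3) OR ((x2 XOR x3) XOR x2)) XOR x2
At x1=0, x2=0, x3=1, x4=0: circuit gives 1, formula gives 0.

No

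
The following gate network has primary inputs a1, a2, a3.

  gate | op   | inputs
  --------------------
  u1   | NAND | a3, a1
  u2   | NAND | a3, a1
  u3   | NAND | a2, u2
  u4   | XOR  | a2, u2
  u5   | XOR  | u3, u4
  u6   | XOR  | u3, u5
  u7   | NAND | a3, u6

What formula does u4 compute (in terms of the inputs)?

u2 = a3 NAND a1
u4 = a2 XOR u2 = a2 XOR (a3 NAND a1)

a2 XOR (a3 NAND a1)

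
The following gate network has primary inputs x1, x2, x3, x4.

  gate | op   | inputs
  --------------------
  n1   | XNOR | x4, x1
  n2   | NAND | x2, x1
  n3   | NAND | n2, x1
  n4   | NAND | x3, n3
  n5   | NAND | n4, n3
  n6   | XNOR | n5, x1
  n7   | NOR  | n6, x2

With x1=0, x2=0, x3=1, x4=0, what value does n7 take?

n2 = 0 NAND 0 = 1
n3 = 1 NAND 0 = 1
n4 = 1 NAND 1 = 0
n5 = 0 NAND 1 = 1
n6 = 1 XNOR 0 = 0
n7 = 0 NOR 0 = 1

1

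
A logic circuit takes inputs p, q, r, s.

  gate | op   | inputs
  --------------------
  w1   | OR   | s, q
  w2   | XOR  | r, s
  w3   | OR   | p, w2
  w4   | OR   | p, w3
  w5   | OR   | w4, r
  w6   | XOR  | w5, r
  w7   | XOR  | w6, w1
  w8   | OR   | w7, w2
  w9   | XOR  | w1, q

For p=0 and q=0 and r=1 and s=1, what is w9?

w1 = 1 OR 0 = 1
w9 = 1 XOR 0 = 1

1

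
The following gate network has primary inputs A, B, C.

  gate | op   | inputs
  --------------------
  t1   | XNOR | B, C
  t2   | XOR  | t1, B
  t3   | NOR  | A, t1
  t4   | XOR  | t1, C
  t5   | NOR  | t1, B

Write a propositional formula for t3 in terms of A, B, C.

t1 = B XNOR C
t3 = A NOR t1 = A NOR (B XNOR C)

A NOR (B XNOR C)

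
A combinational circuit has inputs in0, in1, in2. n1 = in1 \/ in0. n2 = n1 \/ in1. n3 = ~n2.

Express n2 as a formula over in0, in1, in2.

(in1 \/ in0) \/ in1

n1 = in1 \/ in0
n2 = n1 \/ in1 = (in1 \/ in0) \/ in1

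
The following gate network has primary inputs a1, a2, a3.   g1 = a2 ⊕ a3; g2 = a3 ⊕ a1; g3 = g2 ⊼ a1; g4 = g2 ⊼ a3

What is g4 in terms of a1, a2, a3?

g2 = a3 ⊕ a1
g4 = g2 ⊼ a3 = (a3 ⊕ a1) ⊼ a3

(a3 ⊕ a1) ⊼ a3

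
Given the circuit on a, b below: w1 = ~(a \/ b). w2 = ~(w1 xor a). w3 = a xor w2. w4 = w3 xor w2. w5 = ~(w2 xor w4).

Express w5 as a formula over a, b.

w1 = ~(a \/ b)
w2 = ~(w1 xor a) = ~((~(a \/ b)) xor a)
w3 = a xor w2 = a xor (~((~(a \/ b)) xor a))
w4 = w3 xor w2 = (a xor (~((~(a \/ b)) xor a))) xor (~((~(a \/ b)) xor a))
w5 = ~(w2 xor w4) = ~((~((~(a \/ b)) xor a)) xor ((a xor (~((~(a \/ b)) xor a))) xor (~((~(a \/ b)) xor a))))

~((~((~(a \/ b)) xor a)) xor ((a xor (~((~(a \/ b)) xor a))) xor (~((~(a \/ b)) xor a))))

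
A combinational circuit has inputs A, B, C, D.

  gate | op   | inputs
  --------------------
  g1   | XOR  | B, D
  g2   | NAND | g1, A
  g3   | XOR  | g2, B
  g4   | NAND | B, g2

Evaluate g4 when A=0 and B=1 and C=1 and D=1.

0

g1 = 1 XOR 1 = 0
g2 = 0 NAND 0 = 1
g4 = 1 NAND 1 = 0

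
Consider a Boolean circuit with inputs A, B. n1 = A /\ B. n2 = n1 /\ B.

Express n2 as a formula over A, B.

n1 = A /\ B
n2 = n1 /\ B = (A /\ B) /\ B

(A /\ B) /\ B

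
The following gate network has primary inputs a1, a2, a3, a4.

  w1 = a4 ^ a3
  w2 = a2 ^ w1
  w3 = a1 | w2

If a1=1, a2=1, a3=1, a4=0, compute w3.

w1 = 0 ^ 1 = 1
w2 = 1 ^ 1 = 0
w3 = 1 | 0 = 1

1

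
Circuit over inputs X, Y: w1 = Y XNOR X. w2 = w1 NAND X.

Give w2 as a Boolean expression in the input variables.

w1 = Y XNOR X
w2 = w1 NAND X = (Y XNOR X) NAND X

(Y XNOR X) NAND X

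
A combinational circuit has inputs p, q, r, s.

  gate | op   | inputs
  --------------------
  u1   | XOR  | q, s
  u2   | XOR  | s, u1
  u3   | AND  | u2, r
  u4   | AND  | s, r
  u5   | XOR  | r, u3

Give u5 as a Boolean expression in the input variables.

u1 = q XOR s
u2 = s XOR u1 = s XOR (q XOR s)
u3 = u2 AND r = (s XOR (q XOR s)) AND r
u5 = r XOR u3 = r XOR ((s XOR (q XOR s)) AND r)

r XOR ((s XOR (q XOR s)) AND r)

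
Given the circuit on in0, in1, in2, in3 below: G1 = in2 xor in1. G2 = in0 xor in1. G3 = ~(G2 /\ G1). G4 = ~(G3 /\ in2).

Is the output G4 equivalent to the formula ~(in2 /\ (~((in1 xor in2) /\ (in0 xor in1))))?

Yes

G1 = in2 xor in1
G2 = in0 xor in1
G3 = ~(G2 /\ G1) = ~((in0 xor in1) /\ (in2 xor in1))
G4 = ~(G3 /\ in2) = ~((~((in0 xor in1) /\ (in2 xor in1))) /\ in2)
At in0=0, in1=0, in2=1, in3=0: circuit gives 0, formula gives 0.
At in0=0, in1=0, in2=0, in3=0: circuit gives 1, formula gives 1.
Agrees on all 16 inputs.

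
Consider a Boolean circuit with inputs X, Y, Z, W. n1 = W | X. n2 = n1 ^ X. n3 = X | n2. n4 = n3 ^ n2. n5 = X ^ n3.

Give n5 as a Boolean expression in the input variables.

n1 = W | X
n2 = n1 ^ X = (W | X) ^ X
n3 = X | n2 = X | ((W | X) ^ X)
n5 = X ^ n3 = X ^ (X | ((W | X) ^ X))

X ^ (X | ((W | X) ^ X))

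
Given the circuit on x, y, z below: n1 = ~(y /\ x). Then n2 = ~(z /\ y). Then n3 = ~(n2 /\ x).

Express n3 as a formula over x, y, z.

~((~(z /\ y)) /\ x)

n2 = ~(z /\ y)
n3 = ~(n2 /\ x) = ~((~(z /\ y)) /\ x)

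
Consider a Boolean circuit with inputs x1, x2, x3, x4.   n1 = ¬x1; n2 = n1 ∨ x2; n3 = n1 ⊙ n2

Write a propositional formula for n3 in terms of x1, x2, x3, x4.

¬x1 ⊙ (¬x1 ∨ x2)

n1 = ¬x1
n2 = n1 ∨ x2 = ¬x1 ∨ x2
n3 = n1 ⊙ n2 = ¬x1 ⊙ (¬x1 ∨ x2)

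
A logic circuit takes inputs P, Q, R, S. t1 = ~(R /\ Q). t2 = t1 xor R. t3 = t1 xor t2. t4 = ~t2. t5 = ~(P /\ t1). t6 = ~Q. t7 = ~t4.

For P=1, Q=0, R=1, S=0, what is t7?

t1 = ~(1 /\ 0) = 1
t2 = 1 xor 1 = 0
t4 = ~0 = 1
t7 = ~1 = 0

0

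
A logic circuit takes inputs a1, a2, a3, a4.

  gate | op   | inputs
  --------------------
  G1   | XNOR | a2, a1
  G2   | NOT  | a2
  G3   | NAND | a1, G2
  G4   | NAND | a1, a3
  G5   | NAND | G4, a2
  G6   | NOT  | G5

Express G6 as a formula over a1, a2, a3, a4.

G4 = a1 NAND a3
G5 = G4 NAND a2 = (a1 NAND a3) NAND a2
G6 = NOT G5 = NOT ((a1 NAND a3) NAND a2)

NOT ((a1 NAND a3) NAND a2)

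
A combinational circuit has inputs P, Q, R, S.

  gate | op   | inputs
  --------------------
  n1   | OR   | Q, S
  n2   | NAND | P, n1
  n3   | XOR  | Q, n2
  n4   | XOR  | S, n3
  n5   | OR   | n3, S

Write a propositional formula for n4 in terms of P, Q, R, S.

S XOR (Q XOR (P NAND (Q OR S)))

n1 = Q OR S
n2 = P NAND n1 = P NAND (Q OR S)
n3 = Q XOR n2 = Q XOR (P NAND (Q OR S))
n4 = S XOR n3 = S XOR (Q XOR (P NAND (Q OR S)))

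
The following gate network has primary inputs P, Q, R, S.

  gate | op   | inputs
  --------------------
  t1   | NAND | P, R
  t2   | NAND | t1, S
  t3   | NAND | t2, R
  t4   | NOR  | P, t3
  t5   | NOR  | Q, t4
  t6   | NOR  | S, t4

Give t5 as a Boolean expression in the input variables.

Q NOR (P NOR (((P NAND R) NAND S) NAND R))

t1 = P NAND R
t2 = t1 NAND S = (P NAND R) NAND S
t3 = t2 NAND R = ((P NAND R) NAND S) NAND R
t4 = P NOR t3 = P NOR (((P NAND R) NAND S) NAND R)
t5 = Q NOR t4 = Q NOR (P NOR (((P NAND R) NAND S) NAND R))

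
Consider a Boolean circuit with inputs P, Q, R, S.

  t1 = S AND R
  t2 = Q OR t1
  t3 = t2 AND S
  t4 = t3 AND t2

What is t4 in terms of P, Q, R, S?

t1 = S AND R
t2 = Q OR t1 = Q OR (S AND R)
t3 = t2 AND S = (Q OR (S AND R)) AND S
t4 = t3 AND t2 = ((Q OR (S AND R)) AND S) AND (Q OR (S AND R))

((Q OR (S AND R)) AND S) AND (Q OR (S AND R))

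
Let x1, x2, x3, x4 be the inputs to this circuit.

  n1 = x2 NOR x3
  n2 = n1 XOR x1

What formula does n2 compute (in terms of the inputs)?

n1 = x2 NOR x3
n2 = n1 XOR x1 = (x2 NOR x3) XOR x1

(x2 NOR x3) XOR x1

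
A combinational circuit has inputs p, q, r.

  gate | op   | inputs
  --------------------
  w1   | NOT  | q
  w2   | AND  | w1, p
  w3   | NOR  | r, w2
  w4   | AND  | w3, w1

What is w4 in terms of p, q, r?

w1 = NOT q
w2 = w1 AND p = NOT q AND p
w3 = r NOR w2 = r NOR (NOT q AND p)
w4 = w3 AND w1 = (r NOR (NOT q AND p)) AND NOT q

(r NOR (NOT q AND p)) AND NOT q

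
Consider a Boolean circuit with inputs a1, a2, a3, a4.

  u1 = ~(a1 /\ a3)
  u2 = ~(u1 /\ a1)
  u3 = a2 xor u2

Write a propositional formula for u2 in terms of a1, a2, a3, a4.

u1 = ~(a1 /\ a3)
u2 = ~(u1 /\ a1) = ~((~(a1 /\ a3)) /\ a1)

~((~(a1 /\ a3)) /\ a1)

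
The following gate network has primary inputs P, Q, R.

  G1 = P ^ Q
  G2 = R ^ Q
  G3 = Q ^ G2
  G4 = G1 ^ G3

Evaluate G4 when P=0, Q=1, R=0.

1

G1 = 0 ^ 1 = 1
G2 = 0 ^ 1 = 1
G3 = 1 ^ 1 = 0
G4 = 1 ^ 0 = 1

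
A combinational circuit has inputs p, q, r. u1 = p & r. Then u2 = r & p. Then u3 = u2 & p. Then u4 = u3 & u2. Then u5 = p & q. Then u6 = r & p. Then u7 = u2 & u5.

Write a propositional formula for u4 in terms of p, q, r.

((r & p) & p) & (r & p)

u2 = r & p
u3 = u2 & p = (r & p) & p
u4 = u3 & u2 = ((r & p) & p) & (r & p)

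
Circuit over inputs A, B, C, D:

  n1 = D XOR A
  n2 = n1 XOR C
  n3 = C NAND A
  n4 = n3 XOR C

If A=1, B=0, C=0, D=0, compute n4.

1

n3 = 0 NAND 1 = 1
n4 = 1 XOR 0 = 1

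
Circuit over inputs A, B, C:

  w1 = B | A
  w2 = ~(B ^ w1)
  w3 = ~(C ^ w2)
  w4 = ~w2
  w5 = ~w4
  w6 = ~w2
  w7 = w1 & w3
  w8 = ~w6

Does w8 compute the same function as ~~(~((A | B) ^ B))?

Yes

w1 = B | A
w2 = ~(B ^ w1) = ~(B ^ (B | A))
w6 = ~w2 = ~(~(B ^ (B | A)))
w8 = ~w6 = ~~(~(B ^ (B | A)))
At A=1, B=0, C=0: circuit gives 0, formula gives 0.
At A=0, B=0, C=0: circuit gives 1, formula gives 1.
Agrees on all 8 inputs.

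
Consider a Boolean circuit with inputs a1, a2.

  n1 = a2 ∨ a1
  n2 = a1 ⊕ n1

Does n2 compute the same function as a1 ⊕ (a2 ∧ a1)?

No

n1 = a2 ∨ a1
n2 = a1 ⊕ n1 = a1 ⊕ (a2 ∨ a1)
At a1=0, a2=1: circuit gives 1, formula gives 0.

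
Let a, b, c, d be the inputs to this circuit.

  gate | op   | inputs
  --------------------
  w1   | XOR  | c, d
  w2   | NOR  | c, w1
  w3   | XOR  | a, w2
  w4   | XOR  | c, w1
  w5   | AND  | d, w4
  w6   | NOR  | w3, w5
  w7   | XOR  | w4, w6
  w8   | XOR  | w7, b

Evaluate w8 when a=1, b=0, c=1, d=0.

w1 = 1 XOR 0 = 1
w2 = 1 NOR 1 = 0
w3 = 1 XOR 0 = 1
w4 = 1 XOR 1 = 0
w5 = 0 AND 0 = 0
w6 = 1 NOR 0 = 0
w7 = 0 XOR 0 = 0
w8 = 0 XOR 0 = 0

0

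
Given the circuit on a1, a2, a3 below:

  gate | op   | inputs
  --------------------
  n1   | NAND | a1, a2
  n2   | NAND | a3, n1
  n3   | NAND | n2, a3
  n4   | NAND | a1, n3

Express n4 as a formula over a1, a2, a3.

a1 NAND ((a3 NAND (a1 NAND a2)) NAND a3)

n1 = a1 NAND a2
n2 = a3 NAND n1 = a3 NAND (a1 NAND a2)
n3 = n2 NAND a3 = (a3 NAND (a1 NAND a2)) NAND a3
n4 = a1 NAND n3 = a1 NAND ((a3 NAND (a1 NAND a2)) NAND a3)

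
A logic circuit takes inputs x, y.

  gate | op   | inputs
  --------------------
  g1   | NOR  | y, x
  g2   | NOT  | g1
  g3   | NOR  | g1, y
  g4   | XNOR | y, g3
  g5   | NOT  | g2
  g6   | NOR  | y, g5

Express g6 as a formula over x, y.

y NOR NOT NOT (y NOR x)

g1 = y NOR x
g2 = NOT g1 = NOT (y NOR x)
g5 = NOT g2 = NOT NOT (y NOR x)
g6 = y NOR g5 = y NOR NOT NOT (y NOR x)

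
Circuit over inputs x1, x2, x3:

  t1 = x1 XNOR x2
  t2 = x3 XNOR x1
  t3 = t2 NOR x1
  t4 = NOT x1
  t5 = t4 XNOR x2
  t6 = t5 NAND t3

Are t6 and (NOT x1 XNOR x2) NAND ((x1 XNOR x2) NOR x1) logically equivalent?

No

t2 = x3 XNOR x1
t3 = t2 NOR x1 = (x3 XNOR x1) NOR x1
t4 = NOT x1
t5 = t4 XNOR x2 = NOT x1 XNOR x2
t6 = t5 NAND t3 = (NOT x1 XNOR x2) NAND ((x3 XNOR x1) NOR x1)
At x1=0, x2=1, x3=0: circuit gives 1, formula gives 0.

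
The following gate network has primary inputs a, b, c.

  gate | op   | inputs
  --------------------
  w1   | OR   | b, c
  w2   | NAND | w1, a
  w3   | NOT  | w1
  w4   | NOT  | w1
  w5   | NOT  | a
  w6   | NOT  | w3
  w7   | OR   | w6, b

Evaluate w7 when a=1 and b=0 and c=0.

0

w1 = 0 OR 0 = 0
w3 = NOT 0 = 1
w6 = NOT 1 = 0
w7 = 0 OR 0 = 0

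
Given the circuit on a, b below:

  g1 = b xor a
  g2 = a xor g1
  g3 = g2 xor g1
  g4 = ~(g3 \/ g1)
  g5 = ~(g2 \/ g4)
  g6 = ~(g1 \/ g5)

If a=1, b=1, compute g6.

1

g1 = 1 xor 1 = 0
g2 = 1 xor 0 = 1
g3 = 1 xor 0 = 1
g4 = ~(1 \/ 0) = 0
g5 = ~(1 \/ 0) = 0
g6 = ~(0 \/ 0) = 1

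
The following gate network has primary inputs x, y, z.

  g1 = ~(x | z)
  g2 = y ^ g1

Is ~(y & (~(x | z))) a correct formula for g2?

No

g1 = ~(x | z)
g2 = y ^ g1 = y ^ (~(x | z))
At x=0, y=0, z=1: circuit gives 0, formula gives 1.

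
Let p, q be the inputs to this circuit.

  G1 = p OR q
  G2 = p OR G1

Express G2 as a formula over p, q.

p OR (p OR q)

G1 = p OR q
G2 = p OR G1 = p OR (p OR q)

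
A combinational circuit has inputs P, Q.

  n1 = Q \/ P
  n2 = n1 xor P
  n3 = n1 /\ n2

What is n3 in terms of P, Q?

(Q \/ P) /\ ((Q \/ P) xor P)

n1 = Q \/ P
n2 = n1 xor P = (Q \/ P) xor P
n3 = n1 /\ n2 = (Q \/ P) /\ ((Q \/ P) xor P)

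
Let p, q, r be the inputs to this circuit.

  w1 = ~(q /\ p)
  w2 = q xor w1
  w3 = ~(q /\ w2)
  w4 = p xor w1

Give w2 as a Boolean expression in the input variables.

q xor (~(q /\ p))

w1 = ~(q /\ p)
w2 = q xor w1 = q xor (~(q /\ p))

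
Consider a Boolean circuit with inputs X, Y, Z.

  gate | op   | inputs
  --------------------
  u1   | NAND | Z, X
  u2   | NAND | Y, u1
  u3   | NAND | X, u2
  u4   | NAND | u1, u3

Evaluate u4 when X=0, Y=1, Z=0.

u1 = 0 NAND 0 = 1
u2 = 1 NAND 1 = 0
u3 = 0 NAND 0 = 1
u4 = 1 NAND 1 = 0

0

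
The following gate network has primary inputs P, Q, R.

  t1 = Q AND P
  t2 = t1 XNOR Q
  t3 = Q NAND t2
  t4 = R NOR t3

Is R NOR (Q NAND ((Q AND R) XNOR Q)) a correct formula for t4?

t1 = Q AND P
t2 = t1 XNOR Q = (Q AND P) XNOR Q
t3 = Q NAND t2 = Q NAND ((Q AND P) XNOR Q)
t4 = R NOR t3 = R NOR (Q NAND ((Q AND P) XNOR Q))
At P=1, Q=1, R=0: circuit gives 1, formula gives 0.

No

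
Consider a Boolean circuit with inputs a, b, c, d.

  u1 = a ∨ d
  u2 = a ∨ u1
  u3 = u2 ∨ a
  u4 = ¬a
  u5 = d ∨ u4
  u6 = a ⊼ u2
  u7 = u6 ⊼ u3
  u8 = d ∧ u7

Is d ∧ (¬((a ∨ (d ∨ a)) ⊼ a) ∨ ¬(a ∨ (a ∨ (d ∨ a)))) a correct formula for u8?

u1 = a ∨ d
u2 = a ∨ u1 = a ∨ (a ∨ d)
u3 = u2 ∨ a = (a ∨ (a ∨ d)) ∨ a
u6 = a ⊼ u2 = a ⊼ (a ∨ (a ∨ d))
u7 = u6 ⊼ u3 = (a ⊼ (a ∨ (a ∨ d))) ⊼ ((a ∨ (a ∨ d)) ∨ a)
u8 = d ∧ u7 = d ∧ ((a ⊼ (a ∨ (a ∨ d))) ⊼ ((a ∨ (a ∨ d)) ∨ a))
At a=0, b=0, c=0, d=0: circuit gives 0, formula gives 0.
At a=1, b=0, c=0, d=1: circuit gives 1, formula gives 1.
Agrees on all 16 inputs.

Yes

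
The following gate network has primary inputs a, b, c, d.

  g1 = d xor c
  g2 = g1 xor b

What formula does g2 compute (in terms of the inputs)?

g1 = d xor c
g2 = g1 xor b = (d xor c) xor b

(d xor c) xor b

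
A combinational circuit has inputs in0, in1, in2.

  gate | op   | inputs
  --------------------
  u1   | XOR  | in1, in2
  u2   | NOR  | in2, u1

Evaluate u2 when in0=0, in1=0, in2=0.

1

u1 = 0 XOR 0 = 0
u2 = 0 NOR 0 = 1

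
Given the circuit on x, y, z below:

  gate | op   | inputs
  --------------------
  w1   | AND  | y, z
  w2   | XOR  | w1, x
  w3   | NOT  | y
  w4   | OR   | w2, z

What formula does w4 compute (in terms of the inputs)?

((y AND z) XOR x) OR z

w1 = y AND z
w2 = w1 XOR x = (y AND z) XOR x
w4 = w2 OR z = ((y AND z) XOR x) OR z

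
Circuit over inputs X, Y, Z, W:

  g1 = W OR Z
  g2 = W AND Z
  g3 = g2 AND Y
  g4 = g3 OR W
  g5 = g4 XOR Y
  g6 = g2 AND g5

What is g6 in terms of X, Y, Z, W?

g2 = W AND Z
g3 = g2 AND Y = (W AND Z) AND Y
g4 = g3 OR W = ((W AND Z) AND Y) OR W
g5 = g4 XOR Y = (((W AND Z) AND Y) OR W) XOR Y
g6 = g2 AND g5 = (W AND Z) AND ((((W AND Z) AND Y) OR W) XOR Y)

(W AND Z) AND ((((W AND Z) AND Y) OR W) XOR Y)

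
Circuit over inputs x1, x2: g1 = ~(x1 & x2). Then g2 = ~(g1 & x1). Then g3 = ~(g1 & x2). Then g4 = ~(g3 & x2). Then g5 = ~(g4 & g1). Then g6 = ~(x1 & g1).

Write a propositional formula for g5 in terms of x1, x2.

~((~((~((~(x1 & x2)) & x2)) & x2)) & (~(x1 & x2)))

g1 = ~(x1 & x2)
g3 = ~(g1 & x2) = ~((~(x1 & x2)) & x2)
g4 = ~(g3 & x2) = ~((~((~(x1 & x2)) & x2)) & x2)
g5 = ~(g4 & g1) = ~((~((~((~(x1 & x2)) & x2)) & x2)) & (~(x1 & x2)))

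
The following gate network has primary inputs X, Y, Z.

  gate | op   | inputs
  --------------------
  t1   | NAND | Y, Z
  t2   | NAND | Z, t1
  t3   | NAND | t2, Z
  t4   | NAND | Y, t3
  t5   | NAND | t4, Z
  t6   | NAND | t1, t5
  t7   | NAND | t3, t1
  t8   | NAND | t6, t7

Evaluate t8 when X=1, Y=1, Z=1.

t1 = 1 NAND 1 = 0
t2 = 1 NAND 0 = 1
t3 = 1 NAND 1 = 0
t4 = 1 NAND 0 = 1
t5 = 1 NAND 1 = 0
t6 = 0 NAND 0 = 1
t7 = 0 NAND 0 = 1
t8 = 1 NAND 1 = 0

0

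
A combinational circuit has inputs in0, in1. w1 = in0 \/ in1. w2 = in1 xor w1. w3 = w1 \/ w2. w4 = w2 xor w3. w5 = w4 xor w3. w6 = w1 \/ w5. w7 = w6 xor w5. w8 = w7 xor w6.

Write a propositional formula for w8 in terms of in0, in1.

w1 = in0 \/ in1
w2 = in1 xor w1 = in1 xor (in0 \/ in1)
w3 = w1 \/ w2 = (in0 \/ in1) \/ (in1 xor (in0 \/ in1))
w4 = w2 xor w3 = (in1 xor (in0 \/ in1)) xor ((in0 \/ in1) \/ (in1 xor (in0 \/ in1)))
w5 = w4 xor w3 = ((in1 xor (in0 \/ in1)) xor ((in0 \/ in1) \/ (in1 xor (in0 \/ in1)))) xor ((in0 \/ in1) \/ (in1 xor (in0 \/ in1)))
w6 = w1 \/ w5 = (in0 \/ in1) \/ (((in1 xor (in0 \/ in1)) xor ((in0 \/ in1) \/ (in1 xor (in0 \/ in1)))) xor ((in0 \/ in1) \/ (in1 xor (in0 \/ in1))))
w7 = w6 xor w5 = ((in0 \/ in1) \/ (((in1 xor (in0 \/ in1)) xor ((in0 \/ in1) \/ (in1 xor (in0 \/ in1)))) xor ((in0 \/ in1) \/ (in1 xor (in0 \/ in1))))) xor (((in1 xor (in0 \/ in1)) xor ((in0 \/ in1) \/ (in1 xor (in0 \/ in1)))) xor ((in0 \/ in1) \/ (in1 xor (in0 \/ in1))))
w8 = w7 xor w6 = (((in0 \/ in1) \/ (((in1 xor (in0 \/ in1)) xor ((in0 \/ in1) \/ (in1 xor (in0 \/ in1)))) xor ((in0 \/ in1) \/ (in1 xor (in0 \/ in1))))) xor (((in1 xor (in0 \/ in1)) xor ((in0 \/ in1) \/ (in1 xor (in0 \/ in1)))) xor ((in0 \/ in1) \/ (in1 xor (in0 \/ in1))))) xor ((in0 \/ in1) \/ (((in1 xor (in0 \/ in1)) xor ((in0 \/ in1) \/ (in1 xor (in0 \/ in1)))) xor ((in0 \/ in1) \/ (in1 xor (in0 \/ in1)))))

(((in0 \/ in1) \/ (((in1 xor (in0 \/ in1)) xor ((in0 \/ in1) \/ (in1 xor (in0 \/ in1)))) xor ((in0 \/ in1) \/ (in1 xor (in0 \/ in1))))) xor (((in1 xor (in0 \/ in1)) xor ((in0 \/ in1) \/ (in1 xor (in0 \/ in1)))) xor ((in0 \/ in1) \/ (in1 xor (in0 \/ in1))))) xor ((in0 \/ in1) \/ (((in1 xor (in0 \/ in1)) xor ((in0 \/ in1) \/ (in1 xor (in0 \/ in1)))) xor ((in0 \/ in1) \/ (in1 xor (in0 \/ in1)))))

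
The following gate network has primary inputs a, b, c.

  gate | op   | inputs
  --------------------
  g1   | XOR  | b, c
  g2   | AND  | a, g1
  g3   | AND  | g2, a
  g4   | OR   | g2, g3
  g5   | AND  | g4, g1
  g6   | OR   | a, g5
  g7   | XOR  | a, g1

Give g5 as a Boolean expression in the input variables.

((a AND (b XOR c)) OR ((a AND (b XOR c)) AND a)) AND (b XOR c)

g1 = b XOR c
g2 = a AND g1 = a AND (b XOR c)
g3 = g2 AND a = (a AND (b XOR c)) AND a
g4 = g2 OR g3 = (a AND (b XOR c)) OR ((a AND (b XOR c)) AND a)
g5 = g4 AND g1 = ((a AND (b XOR c)) OR ((a AND (b XOR c)) AND a)) AND (b XOR c)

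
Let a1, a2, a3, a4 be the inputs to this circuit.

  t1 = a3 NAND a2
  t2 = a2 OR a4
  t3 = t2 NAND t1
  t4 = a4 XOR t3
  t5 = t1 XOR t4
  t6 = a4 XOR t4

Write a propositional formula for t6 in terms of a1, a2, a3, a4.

t1 = a3 NAND a2
t2 = a2 OR a4
t3 = t2 NAND t1 = (a2 OR a4) NAND (a3 NAND a2)
t4 = a4 XOR t3 = a4 XOR ((a2 OR a4) NAND (a3 NAND a2))
t6 = a4 XOR t4 = a4 XOR (a4 XOR ((a2 OR a4) NAND (a3 NAND a2)))

a4 XOR (a4 XOR ((a2 OR a4) NAND (a3 NAND a2)))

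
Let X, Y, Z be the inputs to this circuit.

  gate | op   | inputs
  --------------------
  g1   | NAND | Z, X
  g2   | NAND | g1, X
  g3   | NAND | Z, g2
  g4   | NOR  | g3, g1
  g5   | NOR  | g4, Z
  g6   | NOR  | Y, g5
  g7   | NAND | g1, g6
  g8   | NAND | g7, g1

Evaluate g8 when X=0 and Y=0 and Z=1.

1

g1 = 1 NAND 0 = 1
g2 = 1 NAND 0 = 1
g3 = 1 NAND 1 = 0
g4 = 0 NOR 1 = 0
g5 = 0 NOR 1 = 0
g6 = 0 NOR 0 = 1
g7 = 1 NAND 1 = 0
g8 = 0 NAND 1 = 1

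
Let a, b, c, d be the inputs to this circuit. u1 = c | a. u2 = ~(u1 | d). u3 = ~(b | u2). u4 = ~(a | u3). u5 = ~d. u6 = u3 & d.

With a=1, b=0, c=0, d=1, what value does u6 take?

u1 = 0 | 1 = 1
u2 = ~(1 | 1) = 0
u3 = ~(0 | 0) = 1
u6 = 1 & 1 = 1

1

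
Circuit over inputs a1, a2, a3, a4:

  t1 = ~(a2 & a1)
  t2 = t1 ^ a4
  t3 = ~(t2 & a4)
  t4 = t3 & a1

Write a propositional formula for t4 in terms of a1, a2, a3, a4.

t1 = ~(a2 & a1)
t2 = t1 ^ a4 = (~(a2 & a1)) ^ a4
t3 = ~(t2 & a4) = ~(((~(a2 & a1)) ^ a4) & a4)
t4 = t3 & a1 = (~(((~(a2 & a1)) ^ a4) & a4)) & a1

(~(((~(a2 & a1)) ^ a4) & a4)) & a1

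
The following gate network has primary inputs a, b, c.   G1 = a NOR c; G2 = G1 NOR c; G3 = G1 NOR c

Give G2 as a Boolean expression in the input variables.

G1 = a NOR c
G2 = G1 NOR c = (a NOR c) NOR c

(a NOR c) NOR c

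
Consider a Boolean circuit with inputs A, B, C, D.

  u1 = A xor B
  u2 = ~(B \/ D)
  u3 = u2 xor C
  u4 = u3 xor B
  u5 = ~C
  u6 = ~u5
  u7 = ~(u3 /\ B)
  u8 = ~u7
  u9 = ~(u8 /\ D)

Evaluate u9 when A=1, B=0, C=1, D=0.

u2 = ~(0 \/ 0) = 1
u3 = 1 xor 1 = 0
u7 = ~(0 /\ 0) = 1
u8 = ~1 = 0
u9 = ~(0 /\ 0) = 1

1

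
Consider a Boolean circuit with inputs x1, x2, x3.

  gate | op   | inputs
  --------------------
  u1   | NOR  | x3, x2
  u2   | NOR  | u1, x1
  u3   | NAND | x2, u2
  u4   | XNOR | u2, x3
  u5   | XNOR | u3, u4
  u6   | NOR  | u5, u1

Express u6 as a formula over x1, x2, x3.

((x2 NAND ((x3 NOR x2) NOR x1)) XNOR (((x3 NOR x2) NOR x1) XNOR x3)) NOR (x3 NOR x2)

u1 = x3 NOR x2
u2 = u1 NOR x1 = (x3 NOR x2) NOR x1
u3 = x2 NAND u2 = x2 NAND ((x3 NOR x2) NOR x1)
u4 = u2 XNOR x3 = ((x3 NOR x2) NOR x1) XNOR x3
u5 = u3 XNOR u4 = (x2 NAND ((x3 NOR x2) NOR x1)) XNOR (((x3 NOR x2) NOR x1) XNOR x3)
u6 = u5 NOR u1 = ((x2 NAND ((x3 NOR x2) NOR x1)) XNOR (((x3 NOR x2) NOR x1) XNOR x3)) NOR (x3 NOR x2)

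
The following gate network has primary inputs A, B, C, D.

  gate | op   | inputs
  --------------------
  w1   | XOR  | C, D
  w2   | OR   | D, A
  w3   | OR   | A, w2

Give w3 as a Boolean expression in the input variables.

A OR (D OR A)

w2 = D OR A
w3 = A OR w2 = A OR (D OR A)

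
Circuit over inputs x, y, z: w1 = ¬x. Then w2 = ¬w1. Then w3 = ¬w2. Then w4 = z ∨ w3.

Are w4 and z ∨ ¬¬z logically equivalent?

No

w1 = ¬x
w2 = ¬w1 = ¬¬x
w3 = ¬w2 = ¬¬¬x
w4 = z ∨ w3 = z ∨ ¬¬¬x
At x=0, y=0, z=0: circuit gives 1, formula gives 0.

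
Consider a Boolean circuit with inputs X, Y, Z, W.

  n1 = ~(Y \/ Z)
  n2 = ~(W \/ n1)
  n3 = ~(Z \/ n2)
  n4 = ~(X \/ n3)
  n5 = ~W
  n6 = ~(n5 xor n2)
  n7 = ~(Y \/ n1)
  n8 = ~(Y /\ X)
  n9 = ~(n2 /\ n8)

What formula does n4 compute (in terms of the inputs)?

n1 = ~(Y \/ Z)
n2 = ~(W \/ n1) = ~(W \/ (~(Y \/ Z)))
n3 = ~(Z \/ n2) = ~(Z \/ (~(W \/ (~(Y \/ Z)))))
n4 = ~(X \/ n3) = ~(X \/ (~(Z \/ (~(W \/ (~(Y \/ Z)))))))

~(X \/ (~(Z \/ (~(W \/ (~(Y \/ Z)))))))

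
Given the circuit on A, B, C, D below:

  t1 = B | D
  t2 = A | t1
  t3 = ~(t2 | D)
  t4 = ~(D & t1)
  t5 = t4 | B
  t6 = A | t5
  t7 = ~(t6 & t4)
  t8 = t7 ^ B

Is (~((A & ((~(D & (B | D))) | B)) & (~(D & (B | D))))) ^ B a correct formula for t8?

No

t1 = B | D
t4 = ~(D & t1) = ~(D & (B | D))
t5 = t4 | B = (~(D & (B | D))) | B
t6 = A | t5 = A | ((~(D & (B | D))) | B)
t7 = ~(t6 & t4) = ~((A | ((~(D & (B | D))) | B)) & (~(D & (B | D))))
t8 = t7 ^ B = (~((A | ((~(D & (B | D))) | B)) & (~(D & (B | D))))) ^ B
At A=0, B=0, C=0, D=0: circuit gives 0, formula gives 1.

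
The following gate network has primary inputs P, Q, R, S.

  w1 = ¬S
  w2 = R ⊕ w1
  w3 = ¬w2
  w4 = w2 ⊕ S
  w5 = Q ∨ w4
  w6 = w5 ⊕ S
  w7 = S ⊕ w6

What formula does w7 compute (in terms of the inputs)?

S ⊕ ((Q ∨ ((R ⊕ ¬S) ⊕ S)) ⊕ S)

w1 = ¬S
w2 = R ⊕ w1 = R ⊕ ¬S
w4 = w2 ⊕ S = (R ⊕ ¬S) ⊕ S
w5 = Q ∨ w4 = Q ∨ ((R ⊕ ¬S) ⊕ S)
w6 = w5 ⊕ S = (Q ∨ ((R ⊕ ¬S) ⊕ S)) ⊕ S
w7 = S ⊕ w6 = S ⊕ ((Q ∨ ((R ⊕ ¬S) ⊕ S)) ⊕ S)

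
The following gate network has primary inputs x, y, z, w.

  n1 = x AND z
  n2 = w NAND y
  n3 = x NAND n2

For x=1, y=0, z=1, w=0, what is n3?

0

n2 = 0 NAND 0 = 1
n3 = 1 NAND 1 = 0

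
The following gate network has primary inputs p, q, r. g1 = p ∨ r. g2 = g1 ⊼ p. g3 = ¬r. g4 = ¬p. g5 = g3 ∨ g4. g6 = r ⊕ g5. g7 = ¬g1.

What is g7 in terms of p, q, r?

¬(p ∨ r)

g1 = p ∨ r
g7 = ¬g1 = ¬(p ∨ r)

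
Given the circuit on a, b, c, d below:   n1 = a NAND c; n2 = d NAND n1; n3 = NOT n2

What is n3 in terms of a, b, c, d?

NOT (d NAND (a NAND c))

n1 = a NAND c
n2 = d NAND n1 = d NAND (a NAND c)
n3 = NOT n2 = NOT (d NAND (a NAND c))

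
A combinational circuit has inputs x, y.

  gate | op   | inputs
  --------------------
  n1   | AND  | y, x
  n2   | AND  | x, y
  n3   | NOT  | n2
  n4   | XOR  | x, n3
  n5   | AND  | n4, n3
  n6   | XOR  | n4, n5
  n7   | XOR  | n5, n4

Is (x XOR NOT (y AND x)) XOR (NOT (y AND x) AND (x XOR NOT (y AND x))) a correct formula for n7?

n2 = x AND y
n3 = NOT n2 = NOT (x AND y)
n4 = x XOR n3 = x XOR NOT (x AND y)
n5 = n4 AND n3 = (x XOR NOT (x AND y)) AND NOT (x AND y)
n7 = n5 XOR n4 = ((x XOR NOT (x AND y)) AND NOT (x AND y)) XOR (x XOR NOT (x AND y))
At x=0, y=0: circuit gives 0, formula gives 0.
At x=1, y=1: circuit gives 1, formula gives 1.
Agrees on all 4 inputs.

Yes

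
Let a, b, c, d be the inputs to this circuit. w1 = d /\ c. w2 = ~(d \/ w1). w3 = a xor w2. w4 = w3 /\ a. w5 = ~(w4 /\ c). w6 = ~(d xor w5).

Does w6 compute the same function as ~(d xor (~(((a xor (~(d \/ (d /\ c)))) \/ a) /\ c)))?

No

w1 = d /\ c
w2 = ~(d \/ w1) = ~(d \/ (d /\ c))
w3 = a xor w2 = a xor (~(d \/ (d /\ c)))
w4 = w3 /\ a = (a xor (~(d \/ (d /\ c)))) /\ a
w5 = ~(w4 /\ c) = ~(((a xor (~(d \/ (d /\ c)))) /\ a) /\ c)
w6 = ~(d xor w5) = ~(d xor (~(((a xor (~(d \/ (d /\ c)))) /\ a) /\ c)))
At a=0, b=0, c=1, d=0: circuit gives 0, formula gives 1.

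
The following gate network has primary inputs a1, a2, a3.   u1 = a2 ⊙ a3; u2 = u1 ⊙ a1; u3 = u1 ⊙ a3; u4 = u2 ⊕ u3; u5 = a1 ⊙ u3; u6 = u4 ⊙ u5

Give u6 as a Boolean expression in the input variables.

u1 = a2 ⊙ a3
u2 = u1 ⊙ a1 = (a2 ⊙ a3) ⊙ a1
u3 = u1 ⊙ a3 = (a2 ⊙ a3) ⊙ a3
u4 = u2 ⊕ u3 = ((a2 ⊙ a3) ⊙ a1) ⊕ ((a2 ⊙ a3) ⊙ a3)
u5 = a1 ⊙ u3 = a1 ⊙ ((a2 ⊙ a3) ⊙ a3)
u6 = u4 ⊙ u5 = (((a2 ⊙ a3) ⊙ a1) ⊕ ((a2 ⊙ a3) ⊙ a3)) ⊙ (a1 ⊙ ((a2 ⊙ a3) ⊙ a3))

(((a2 ⊙ a3) ⊙ a1) ⊕ ((a2 ⊙ a3) ⊙ a3)) ⊙ (a1 ⊙ ((a2 ⊙ a3) ⊙ a3))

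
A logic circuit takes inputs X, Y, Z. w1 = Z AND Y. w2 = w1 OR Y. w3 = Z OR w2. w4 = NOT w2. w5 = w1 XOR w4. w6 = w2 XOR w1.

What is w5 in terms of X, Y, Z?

w1 = Z AND Y
w2 = w1 OR Y = (Z AND Y) OR Y
w4 = NOT w2 = NOT ((Z AND Y) OR Y)
w5 = w1 XOR w4 = (Z AND Y) XOR NOT ((Z AND Y) OR Y)

(Z AND Y) XOR NOT ((Z AND Y) OR Y)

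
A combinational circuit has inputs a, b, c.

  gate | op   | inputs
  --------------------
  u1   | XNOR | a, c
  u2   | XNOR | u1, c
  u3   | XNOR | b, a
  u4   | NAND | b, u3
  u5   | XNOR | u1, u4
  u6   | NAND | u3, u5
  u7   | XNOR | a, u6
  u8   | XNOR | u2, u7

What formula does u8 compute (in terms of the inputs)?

u1 = a XNOR c
u2 = u1 XNOR c = (a XNOR c) XNOR c
u3 = b XNOR a
u4 = b NAND u3 = b NAND (b XNOR a)
u5 = u1 XNOR u4 = (a XNOR c) XNOR (b NAND (b XNOR a))
u6 = u3 NAND u5 = (b XNOR a) NAND ((a XNOR c) XNOR (b NAND (b XNOR a)))
u7 = a XNOR u6 = a XNOR ((b XNOR a) NAND ((a XNOR c) XNOR (b NAND (b XNOR a))))
u8 = u2 XNOR u7 = ((a XNOR c) XNOR c) XNOR (a XNOR ((b XNOR a) NAND ((a XNOR c) XNOR (b NAND (b XNOR a)))))

((a XNOR c) XNOR c) XNOR (a XNOR ((b XNOR a) NAND ((a XNOR c) XNOR (b NAND (b XNOR a)))))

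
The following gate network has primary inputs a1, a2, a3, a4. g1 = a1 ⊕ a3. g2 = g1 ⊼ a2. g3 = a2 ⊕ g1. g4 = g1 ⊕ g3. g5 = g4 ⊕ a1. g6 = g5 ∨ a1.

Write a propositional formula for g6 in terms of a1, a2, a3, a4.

(((a1 ⊕ a3) ⊕ (a2 ⊕ (a1 ⊕ a3))) ⊕ a1) ∨ a1

g1 = a1 ⊕ a3
g3 = a2 ⊕ g1 = a2 ⊕ (a1 ⊕ a3)
g4 = g1 ⊕ g3 = (a1 ⊕ a3) ⊕ (a2 ⊕ (a1 ⊕ a3))
g5 = g4 ⊕ a1 = ((a1 ⊕ a3) ⊕ (a2 ⊕ (a1 ⊕ a3))) ⊕ a1
g6 = g5 ∨ a1 = (((a1 ⊕ a3) ⊕ (a2 ⊕ (a1 ⊕ a3))) ⊕ a1) ∨ a1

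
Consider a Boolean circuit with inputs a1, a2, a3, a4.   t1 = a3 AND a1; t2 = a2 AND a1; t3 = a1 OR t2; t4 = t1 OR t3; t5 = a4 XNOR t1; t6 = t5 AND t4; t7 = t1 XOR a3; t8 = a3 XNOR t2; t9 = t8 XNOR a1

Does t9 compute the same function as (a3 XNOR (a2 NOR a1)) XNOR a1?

No

t2 = a2 AND a1
t8 = a3 XNOR t2 = a3 XNOR (a2 AND a1)
t9 = t8 XNOR a1 = (a3 XNOR (a2 AND a1)) XNOR a1
At a1=0, a2=0, a3=0, a4=0: circuit gives 0, formula gives 1.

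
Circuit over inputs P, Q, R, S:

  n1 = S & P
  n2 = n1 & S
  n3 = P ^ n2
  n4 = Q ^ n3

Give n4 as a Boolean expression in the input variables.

n1 = S & P
n2 = n1 & S = (S & P) & S
n3 = P ^ n2 = P ^ ((S & P) & S)
n4 = Q ^ n3 = Q ^ (P ^ ((S & P) & S))

Q ^ (P ^ ((S & P) & S))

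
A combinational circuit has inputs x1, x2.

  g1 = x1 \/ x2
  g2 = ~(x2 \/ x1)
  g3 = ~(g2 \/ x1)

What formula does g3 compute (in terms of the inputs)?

~((~(x2 \/ x1)) \/ x1)

g2 = ~(x2 \/ x1)
g3 = ~(g2 \/ x1) = ~((~(x2 \/ x1)) \/ x1)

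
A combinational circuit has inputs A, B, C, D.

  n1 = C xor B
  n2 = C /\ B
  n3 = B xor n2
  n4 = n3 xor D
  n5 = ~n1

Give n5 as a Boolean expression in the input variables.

n1 = C xor B
n5 = ~n1 = ~(C xor B)

~(C xor B)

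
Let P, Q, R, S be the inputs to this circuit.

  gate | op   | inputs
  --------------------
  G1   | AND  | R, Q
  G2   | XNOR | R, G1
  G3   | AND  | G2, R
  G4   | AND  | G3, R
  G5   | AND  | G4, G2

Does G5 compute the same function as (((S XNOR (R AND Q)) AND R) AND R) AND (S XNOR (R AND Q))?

No

G1 = R AND Q
G2 = R XNOR G1 = R XNOR (R AND Q)
G3 = G2 AND R = (R XNOR (R AND Q)) AND R
G4 = G3 AND R = ((R XNOR (R AND Q)) AND R) AND R
G5 = G4 AND G2 = (((R XNOR (R AND Q)) AND R) AND R) AND (R XNOR (R AND Q))
At P=0, Q=0, R=1, S=0: circuit gives 0, formula gives 1.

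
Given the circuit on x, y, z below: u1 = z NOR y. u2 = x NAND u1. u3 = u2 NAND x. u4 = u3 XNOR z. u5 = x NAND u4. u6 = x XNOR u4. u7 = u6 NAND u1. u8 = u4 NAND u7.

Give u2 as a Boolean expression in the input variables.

u1 = z NOR y
u2 = x NAND u1 = x NAND (z NOR y)

x NAND (z NOR y)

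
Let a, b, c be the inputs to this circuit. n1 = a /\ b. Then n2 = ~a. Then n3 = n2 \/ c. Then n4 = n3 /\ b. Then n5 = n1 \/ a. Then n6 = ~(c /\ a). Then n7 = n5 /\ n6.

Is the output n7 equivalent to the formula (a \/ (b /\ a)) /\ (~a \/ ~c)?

Yes

n1 = a /\ b
n5 = n1 \/ a = (a /\ b) \/ a
n6 = ~(c /\ a)
n7 = n5 /\ n6 = ((a /\ b) \/ a) /\ (~(c /\ a))
At a=0, b=0, c=0: circuit gives 0, formula gives 0.
At a=1, b=0, c=0: circuit gives 1, formula gives 1.
Agrees on all 8 inputs.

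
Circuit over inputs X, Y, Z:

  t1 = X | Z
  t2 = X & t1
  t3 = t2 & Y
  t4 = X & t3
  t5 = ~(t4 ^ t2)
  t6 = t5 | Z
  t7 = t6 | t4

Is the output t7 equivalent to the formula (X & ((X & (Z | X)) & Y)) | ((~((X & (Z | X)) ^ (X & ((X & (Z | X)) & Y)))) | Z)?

Yes

t1 = X | Z
t2 = X & t1 = X & (X | Z)
t3 = t2 & Y = (X & (X | Z)) & Y
t4 = X & t3 = X & ((X & (X | Z)) & Y)
t5 = ~(t4 ^ t2) = ~((X & ((X & (X | Z)) & Y)) ^ (X & (X | Z)))
t6 = t5 | Z = (~((X & ((X & (X | Z)) & Y)) ^ (X & (X | Z)))) | Z
t7 = t6 | t4 = ((~((X & ((X & (X | Z)) & Y)) ^ (X & (X | Z)))) | Z) | (X & ((X & (X | Z)) & Y))
At X=1, Y=0, Z=0: circuit gives 0, formula gives 0.
At X=0, Y=0, Z=0: circuit gives 1, formula gives 1.
Agrees on all 8 inputs.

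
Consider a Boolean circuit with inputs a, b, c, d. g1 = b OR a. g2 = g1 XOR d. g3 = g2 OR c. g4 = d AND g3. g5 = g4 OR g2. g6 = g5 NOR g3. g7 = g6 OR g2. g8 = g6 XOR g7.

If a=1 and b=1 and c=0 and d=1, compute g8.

g1 = 1 OR 1 = 1
g2 = 1 XOR 1 = 0
g3 = 0 OR 0 = 0
g4 = 1 AND 0 = 0
g5 = 0 OR 0 = 0
g6 = 0 NOR 0 = 1
g7 = 1 OR 0 = 1
g8 = 1 XOR 1 = 0

0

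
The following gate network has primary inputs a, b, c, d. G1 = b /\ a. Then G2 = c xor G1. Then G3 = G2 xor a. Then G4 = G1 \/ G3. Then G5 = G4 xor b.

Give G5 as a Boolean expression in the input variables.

((b /\ a) \/ ((c xor (b /\ a)) xor a)) xor b

G1 = b /\ a
G2 = c xor G1 = c xor (b /\ a)
G3 = G2 xor a = (c xor (b /\ a)) xor a
G4 = G1 \/ G3 = (b /\ a) \/ ((c xor (b /\ a)) xor a)
G5 = G4 xor b = ((b /\ a) \/ ((c xor (b /\ a)) xor a)) xor b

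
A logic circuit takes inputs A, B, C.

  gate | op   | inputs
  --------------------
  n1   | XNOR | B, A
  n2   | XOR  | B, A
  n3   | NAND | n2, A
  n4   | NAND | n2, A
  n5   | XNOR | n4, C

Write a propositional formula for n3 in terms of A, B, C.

n2 = B XOR A
n3 = n2 NAND A = (B XOR A) NAND A

(B XOR A) NAND A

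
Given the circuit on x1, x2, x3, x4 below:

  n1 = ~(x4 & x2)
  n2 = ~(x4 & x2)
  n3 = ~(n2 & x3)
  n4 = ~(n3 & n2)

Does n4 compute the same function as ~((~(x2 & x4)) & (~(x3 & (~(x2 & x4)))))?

Yes

n2 = ~(x4 & x2)
n3 = ~(n2 & x3) = ~((~(x4 & x2)) & x3)
n4 = ~(n3 & n2) = ~((~((~(x4 & x2)) & x3)) & (~(x4 & x2)))
At x1=0, x2=0, x3=0, x4=0: circuit gives 0, formula gives 0.
At x1=0, x2=0, x3=1, x4=0: circuit gives 1, formula gives 1.
Agrees on all 16 inputs.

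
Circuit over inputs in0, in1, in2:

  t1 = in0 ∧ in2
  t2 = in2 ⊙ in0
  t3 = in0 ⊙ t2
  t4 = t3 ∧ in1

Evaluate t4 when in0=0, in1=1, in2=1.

1

t2 = 1 ⊙ 0 = 0
t3 = 0 ⊙ 0 = 1
t4 = 1 ∧ 1 = 1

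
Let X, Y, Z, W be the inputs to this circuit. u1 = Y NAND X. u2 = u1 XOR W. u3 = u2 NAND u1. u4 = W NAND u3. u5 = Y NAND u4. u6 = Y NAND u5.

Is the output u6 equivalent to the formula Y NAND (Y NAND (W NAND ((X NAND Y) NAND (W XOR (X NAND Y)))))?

u1 = Y NAND X
u2 = u1 XOR W = (Y NAND X) XOR W
u3 = u2 NAND u1 = ((Y NAND X) XOR W) NAND (Y NAND X)
u4 = W NAND u3 = W NAND (((Y NAND X) XOR W) NAND (Y NAND X))
u5 = Y NAND u4 = Y NAND (W NAND (((Y NAND X) XOR W) NAND (Y NAND X)))
u6 = Y NAND u5 = Y NAND (Y NAND (W NAND (((Y NAND X) XOR W) NAND (Y NAND X))))
At X=0, Y=1, Z=0, W=1: circuit gives 0, formula gives 0.
At X=0, Y=0, Z=0, W=0: circuit gives 1, formula gives 1.
Agrees on all 16 inputs.

Yes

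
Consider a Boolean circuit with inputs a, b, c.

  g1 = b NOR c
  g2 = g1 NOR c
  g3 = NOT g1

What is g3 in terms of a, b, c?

NOT (b NOR c)

g1 = b NOR c
g3 = NOT g1 = NOT (b NOR c)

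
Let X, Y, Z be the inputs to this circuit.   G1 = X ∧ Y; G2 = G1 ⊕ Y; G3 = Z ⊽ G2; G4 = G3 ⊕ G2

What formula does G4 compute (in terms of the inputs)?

G1 = X ∧ Y
G2 = G1 ⊕ Y = (X ∧ Y) ⊕ Y
G3 = Z ⊽ G2 = Z ⊽ ((X ∧ Y) ⊕ Y)
G4 = G3 ⊕ G2 = (Z ⊽ ((X ∧ Y) ⊕ Y)) ⊕ ((X ∧ Y) ⊕ Y)

(Z ⊽ ((X ∧ Y) ⊕ Y)) ⊕ ((X ∧ Y) ⊕ Y)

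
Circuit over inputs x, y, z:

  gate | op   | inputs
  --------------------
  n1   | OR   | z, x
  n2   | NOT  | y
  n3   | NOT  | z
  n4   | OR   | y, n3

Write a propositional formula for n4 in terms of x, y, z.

y OR NOT z

n3 = NOT z
n4 = y OR n3 = y OR NOT z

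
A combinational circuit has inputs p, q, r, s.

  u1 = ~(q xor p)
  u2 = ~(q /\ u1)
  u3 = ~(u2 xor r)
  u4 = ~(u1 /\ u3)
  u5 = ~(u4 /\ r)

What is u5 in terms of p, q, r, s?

~((~((~(q xor p)) /\ (~((~(q /\ (~(q xor p)))) xor r)))) /\ r)

u1 = ~(q xor p)
u2 = ~(q /\ u1) = ~(q /\ (~(q xor p)))
u3 = ~(u2 xor r) = ~((~(q /\ (~(q xor p)))) xor r)
u4 = ~(u1 /\ u3) = ~((~(q xor p)) /\ (~((~(q /\ (~(q xor p)))) xor r)))
u5 = ~(u4 /\ r) = ~((~((~(q xor p)) /\ (~((~(q /\ (~(q xor p)))) xor r)))) /\ r)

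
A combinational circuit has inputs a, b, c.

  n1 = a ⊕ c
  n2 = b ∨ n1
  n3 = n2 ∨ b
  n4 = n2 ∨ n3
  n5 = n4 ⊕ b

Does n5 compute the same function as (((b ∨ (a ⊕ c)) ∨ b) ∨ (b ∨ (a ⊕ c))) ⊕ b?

Yes

n1 = a ⊕ c
n2 = b ∨ n1 = b ∨ (a ⊕ c)
n3 = n2 ∨ b = (b ∨ (a ⊕ c)) ∨ b
n4 = n2 ∨ n3 = (b ∨ (a ⊕ c)) ∨ ((b ∨ (a ⊕ c)) ∨ b)
n5 = n4 ⊕ b = ((b ∨ (a ⊕ c)) ∨ ((b ∨ (a ⊕ c)) ∨ b)) ⊕ b
At a=0, b=0, c=0: circuit gives 0, formula gives 0.
At a=0, b=0, c=1: circuit gives 1, formula gives 1.
Agrees on all 8 inputs.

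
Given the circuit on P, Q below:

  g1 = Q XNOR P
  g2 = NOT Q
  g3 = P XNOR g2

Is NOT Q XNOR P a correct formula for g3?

Yes

g2 = NOT Q
g3 = P XNOR g2 = P XNOR NOT Q
At P=0, Q=0: circuit gives 0, formula gives 0.
At P=0, Q=1: circuit gives 1, formula gives 1.
Agrees on all 4 inputs.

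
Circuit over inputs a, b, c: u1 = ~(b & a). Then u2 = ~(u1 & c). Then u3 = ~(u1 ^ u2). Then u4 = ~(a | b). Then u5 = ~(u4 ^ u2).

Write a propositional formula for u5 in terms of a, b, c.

u1 = ~(b & a)
u2 = ~(u1 & c) = ~((~(b & a)) & c)
u4 = ~(a | b)
u5 = ~(u4 ^ u2) = ~((~(a | b)) ^ (~((~(b & a)) & c)))

~((~(a | b)) ^ (~((~(b & a)) & c)))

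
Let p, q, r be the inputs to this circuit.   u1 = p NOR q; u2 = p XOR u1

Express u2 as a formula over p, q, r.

p XOR (p NOR q)

u1 = p NOR q
u2 = p XOR u1 = p XOR (p NOR q)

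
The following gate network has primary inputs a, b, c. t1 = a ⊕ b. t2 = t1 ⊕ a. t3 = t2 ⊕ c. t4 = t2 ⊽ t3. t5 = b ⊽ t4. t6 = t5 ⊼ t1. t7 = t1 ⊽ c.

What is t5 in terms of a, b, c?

t1 = a ⊕ b
t2 = t1 ⊕ a = (a ⊕ b) ⊕ a
t3 = t2 ⊕ c = ((a ⊕ b) ⊕ a) ⊕ c
t4 = t2 ⊽ t3 = ((a ⊕ b) ⊕ a) ⊽ (((a ⊕ b) ⊕ a) ⊕ c)
t5 = b ⊽ t4 = b ⊽ (((a ⊕ b) ⊕ a) ⊽ (((a ⊕ b) ⊕ a) ⊕ c))

b ⊽ (((a ⊕ b) ⊕ a) ⊽ (((a ⊕ b) ⊕ a) ⊕ c))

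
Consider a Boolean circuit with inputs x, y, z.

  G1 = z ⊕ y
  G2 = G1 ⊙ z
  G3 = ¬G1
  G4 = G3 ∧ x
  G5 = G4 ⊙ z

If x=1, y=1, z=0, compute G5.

1

G1 = 0 ⊕ 1 = 1
G3 = ¬1 = 0
G4 = 0 ∧ 1 = 0
G5 = 0 ⊙ 0 = 1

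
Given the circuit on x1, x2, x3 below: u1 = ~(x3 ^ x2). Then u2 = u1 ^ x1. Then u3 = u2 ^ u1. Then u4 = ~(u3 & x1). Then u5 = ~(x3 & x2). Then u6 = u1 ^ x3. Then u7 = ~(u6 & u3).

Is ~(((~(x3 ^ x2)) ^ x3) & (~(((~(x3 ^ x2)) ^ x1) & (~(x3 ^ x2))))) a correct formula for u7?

No

u1 = ~(x3 ^ x2)
u2 = u1 ^ x1 = (~(x3 ^ x2)) ^ x1
u3 = u2 ^ u1 = ((~(x3 ^ x2)) ^ x1) ^ (~(x3 ^ x2))
u6 = u1 ^ x3 = (~(x3 ^ x2)) ^ x3
u7 = ~(u6 & u3) = ~(((~(x3 ^ x2)) ^ x3) & (((~(x3 ^ x2)) ^ x1) ^ (~(x3 ^ x2))))
At x1=0, x2=0, x3=1: circuit gives 1, formula gives 0.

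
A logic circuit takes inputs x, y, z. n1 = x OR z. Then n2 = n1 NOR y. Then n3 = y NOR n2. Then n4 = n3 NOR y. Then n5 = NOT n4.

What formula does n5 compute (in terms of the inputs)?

NOT ((y NOR ((x OR z) NOR y)) NOR y)

n1 = x OR z
n2 = n1 NOR y = (x OR z) NOR y
n3 = y NOR n2 = y NOR ((x OR z) NOR y)
n4 = n3 NOR y = (y NOR ((x OR z) NOR y)) NOR y
n5 = NOT n4 = NOT ((y NOR ((x OR z) NOR y)) NOR y)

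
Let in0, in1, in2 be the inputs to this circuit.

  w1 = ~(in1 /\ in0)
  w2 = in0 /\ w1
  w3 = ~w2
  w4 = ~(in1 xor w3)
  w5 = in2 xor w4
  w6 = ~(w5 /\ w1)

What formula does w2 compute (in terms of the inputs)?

in0 /\ (~(in1 /\ in0))

w1 = ~(in1 /\ in0)
w2 = in0 /\ w1 = in0 /\ (~(in1 /\ in0))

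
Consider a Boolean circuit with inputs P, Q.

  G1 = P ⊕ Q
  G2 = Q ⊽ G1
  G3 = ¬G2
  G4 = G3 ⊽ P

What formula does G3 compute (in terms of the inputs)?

¬(Q ⊽ (P ⊕ Q))

G1 = P ⊕ Q
G2 = Q ⊽ G1 = Q ⊽ (P ⊕ Q)
G3 = ¬G2 = ¬(Q ⊽ (P ⊕ Q))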